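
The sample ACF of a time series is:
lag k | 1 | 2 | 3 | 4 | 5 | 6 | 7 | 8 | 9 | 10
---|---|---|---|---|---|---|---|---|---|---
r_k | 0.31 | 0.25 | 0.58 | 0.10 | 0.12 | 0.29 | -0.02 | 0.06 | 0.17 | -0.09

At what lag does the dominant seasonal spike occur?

3

The largest autocorrelation is r_3 = 0.58; the remaining lags stay at or below 0.31. The elevated value at lag 1 (0.31), dropping to 0.25 at lag 2, reflects decaying short-term dependence rather than seasonality.
The dominant spike at lag 3 indicates a seasonal period of 3.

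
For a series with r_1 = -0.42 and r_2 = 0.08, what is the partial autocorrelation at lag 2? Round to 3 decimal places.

-0.117

φ_{22} = (r_2 − r_1²) / (1 − r_1²)
r_1² = (-0.42)² = 0.1764
Numerator = 0.08 − 0.1764 = -0.0964; denominator = 1 − 0.1764 = 0.8236
φ_{22} = -0.0964 / 0.8236 = -0.117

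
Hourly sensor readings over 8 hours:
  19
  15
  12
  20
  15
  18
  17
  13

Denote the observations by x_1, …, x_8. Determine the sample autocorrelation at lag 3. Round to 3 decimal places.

Mean x̄ = (19 + 15 + 12 + 20 + 15 + 18 + 17 + 13)/8 = 16.1250
Deviations from mean: 2.8750, -1.1250, -4.1250, 3.8750, -1.1250, 1.8750, 0.8750, -3.1250
Numerator Σ_{t=1}^{5}(x_t−x̄)(x_{t+3}−x̄) = 11.5781
Denominator Σ(x_t−x̄)² = 56.8750
r_3 = 11.5781 / 56.8750 = 0.204

0.204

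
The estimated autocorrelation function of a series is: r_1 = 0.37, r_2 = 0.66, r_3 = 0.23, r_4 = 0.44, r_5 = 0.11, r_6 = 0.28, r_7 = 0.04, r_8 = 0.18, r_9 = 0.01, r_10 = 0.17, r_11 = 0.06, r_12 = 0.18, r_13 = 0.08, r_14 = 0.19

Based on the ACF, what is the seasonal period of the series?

The largest autocorrelation is r_2 = 0.66, with a weaker echo at lag 4 (0.44); the remaining lags stay at or below 0.37.
The dominant spike at lag 2 indicates a seasonal period of 2.

2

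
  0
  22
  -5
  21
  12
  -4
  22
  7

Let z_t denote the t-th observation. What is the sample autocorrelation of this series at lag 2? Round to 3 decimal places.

0.163

Mean z̄ = (0 + 22 − 5 + 21 + 12 − 4 + 22 + 7)/8 = 9.3750
Deviations from mean: -9.3750, 12.6250, -14.3750, 11.6250, 2.6250, -13.3750, 12.6250, -2.3750
Numerator Σ_{t=1}^{6}(z_t−z̄)(z_{t+2}−z̄) = 153.2188
Denominator Σ(z_t−z̄)² = 939.8750
r_2 = 153.2188 / 939.8750 = 0.163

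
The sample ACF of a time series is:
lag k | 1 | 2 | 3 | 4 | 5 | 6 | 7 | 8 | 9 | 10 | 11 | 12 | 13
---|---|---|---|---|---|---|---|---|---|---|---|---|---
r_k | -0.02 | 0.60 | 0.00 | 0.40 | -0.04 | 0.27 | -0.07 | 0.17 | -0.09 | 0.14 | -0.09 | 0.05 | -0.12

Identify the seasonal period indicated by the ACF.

The largest autocorrelation is r_2 = 0.60, with weaker echoes at lags 4 (0.40), 6 (0.27) and 8 (0.17); the remaining lags stay at or below 0.14.
The dominant spike at lag 2 indicates a seasonal period of 2.

2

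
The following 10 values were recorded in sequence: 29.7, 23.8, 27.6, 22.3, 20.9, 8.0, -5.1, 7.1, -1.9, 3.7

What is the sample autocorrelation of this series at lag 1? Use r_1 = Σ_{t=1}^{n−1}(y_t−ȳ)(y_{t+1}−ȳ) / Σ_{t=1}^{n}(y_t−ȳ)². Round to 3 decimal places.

Mean ȳ = (29.7 + 23.8 + 27.6 + 22.3 + 20.9 + 8.0 − 5.1 + 7.1 − 1.9 + 3.7)/10 = 13.6100
Numerator Σ_{t=1}^{9}(y_t−ȳ)(y_{t+1}−ȳ) = 931.9809
Denominator Σ(y_t−ȳ)² = 1449.7890
r_1 = 931.9809 / 1449.7890 = 0.643

0.643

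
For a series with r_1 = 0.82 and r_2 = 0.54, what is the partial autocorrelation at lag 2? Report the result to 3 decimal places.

φ_{22} = (r_2 − r_1²) / (1 − r_1²)
r_1² = (0.82)² = 0.6724
Numerator = 0.54 − 0.6724 = -0.1324; denominator = 1 − 0.6724 = 0.3276
φ_{22} = -0.1324 / 0.3276 = -0.404

-0.404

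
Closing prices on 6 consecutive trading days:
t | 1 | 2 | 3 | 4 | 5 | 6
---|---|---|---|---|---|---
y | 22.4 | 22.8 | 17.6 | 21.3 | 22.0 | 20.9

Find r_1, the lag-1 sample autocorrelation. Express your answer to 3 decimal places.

-0.249

Mean ȳ = (22.4 + 22.8 + 17.6 + 21.3 + 22.0 + 20.9)/6 = 21.1667
Σ(y_t−ȳ)(y_{t+1}−ȳ) = (2.0144) + (-5.8256) + (-0.4756) + (0.1111) + (-0.2222) = -4.3978
Denominator Σ(y_t−ȳ)² = 17.6933
r_1 = -4.3978 / 17.6933 = -0.249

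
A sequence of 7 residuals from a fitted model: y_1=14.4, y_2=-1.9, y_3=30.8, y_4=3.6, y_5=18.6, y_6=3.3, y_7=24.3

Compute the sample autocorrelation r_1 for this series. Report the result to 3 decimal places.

Mean ȳ = (14.4 − 1.9 + 30.8 + 3.6 + 18.6 + 3.3 + 24.3)/7 = 13.3000
Σ(y_t−ȳ)(y_{t+1}−ȳ) = (-16.7200) + (-266.0000) + (-169.7500) + (-51.4100) + (-53.0000) + (-110.0000) = -666.8800
Denominator Σ(y_t−ȳ)² = 881.6800
r_1 = -666.8800 / 881.6800 = -0.756

-0.756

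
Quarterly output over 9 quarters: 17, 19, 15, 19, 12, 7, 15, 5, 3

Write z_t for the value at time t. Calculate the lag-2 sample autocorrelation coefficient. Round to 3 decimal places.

Mean z̄ = (17 + 19 + 15 + 19 + 12 + 7 + 15 + 5 + 3)/9 = 12.4444
Numerator Σ_{t=1}^{7}(z_t−z̄)(z_{t+2}−z̄) = 33.0494
Denominator Σ(z_t−z̄)² = 294.2222
r_2 = 33.0494 / 294.2222 = 0.112

0.112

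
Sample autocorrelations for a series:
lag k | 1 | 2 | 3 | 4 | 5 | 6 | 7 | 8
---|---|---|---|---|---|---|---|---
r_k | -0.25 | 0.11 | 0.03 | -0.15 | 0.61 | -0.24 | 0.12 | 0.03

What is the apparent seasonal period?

The largest autocorrelation is r_5 = 0.61; the remaining lags stay at or below 0.12.
The dominant spike at lag 5 indicates a seasonal period of 5.

5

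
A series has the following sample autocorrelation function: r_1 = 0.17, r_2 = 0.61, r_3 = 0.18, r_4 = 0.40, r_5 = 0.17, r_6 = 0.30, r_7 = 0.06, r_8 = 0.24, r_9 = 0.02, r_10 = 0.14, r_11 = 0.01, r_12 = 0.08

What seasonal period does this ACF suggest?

The largest autocorrelation is r_2 = 0.61, with weaker echoes at lags 4 (0.40), 6 (0.30) and 8 (0.24); the remaining lags stay at or below 0.18.
The dominant spike at lag 2 indicates a seasonal period of 2.

2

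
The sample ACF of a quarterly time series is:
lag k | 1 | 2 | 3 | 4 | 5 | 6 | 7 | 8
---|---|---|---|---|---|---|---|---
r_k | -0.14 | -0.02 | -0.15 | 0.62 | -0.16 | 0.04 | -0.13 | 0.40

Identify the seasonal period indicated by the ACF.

4

The largest autocorrelation is r_4 = 0.62, with a weaker echo at lag 8 (0.40); the remaining lags stay at or below 0.04.
The dominant spike at lag 4 indicates a seasonal period of 4.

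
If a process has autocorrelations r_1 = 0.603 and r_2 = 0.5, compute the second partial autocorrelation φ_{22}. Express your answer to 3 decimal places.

φ_{22} = (r_2 − r_1²) / (1 − r_1²)
r_1² = (0.603)² = 0.363609
Numerator = 0.5 − 0.3636 = 0.1364; denominator = 1 − 0.3636 = 0.6364
φ_{22} = 0.1364 / 0.6364 = 0.214

0.214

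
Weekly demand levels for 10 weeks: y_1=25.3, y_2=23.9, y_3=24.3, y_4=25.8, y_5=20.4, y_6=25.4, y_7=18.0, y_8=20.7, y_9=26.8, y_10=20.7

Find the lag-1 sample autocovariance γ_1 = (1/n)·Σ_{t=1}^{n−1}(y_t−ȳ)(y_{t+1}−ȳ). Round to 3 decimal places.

Mean ȳ = (25.3 + 23.9 + 24.3 + 25.8 + 20.4 + 25.4 + 18.0 + 20.7 + 26.8 + 20.7)/10 = 23.1300
Σ_{t=1}^{9}(y_t−ȳ)(y_{t+1}−ȳ) = -24.8059
γ_1 = -24.8059 / 10 = -2.481

-2.481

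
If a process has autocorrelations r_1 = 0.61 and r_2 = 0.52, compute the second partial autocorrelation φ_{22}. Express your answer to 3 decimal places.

0.236

φ_{22} = (r_2 − r_1²) / (1 − r_1²)
r_1² = (0.61)² = 0.3721
Numerator = 0.52 − 0.3721 = 0.1479; denominator = 1 − 0.3721 = 0.6279
φ_{22} = 0.1479 / 0.6279 = 0.236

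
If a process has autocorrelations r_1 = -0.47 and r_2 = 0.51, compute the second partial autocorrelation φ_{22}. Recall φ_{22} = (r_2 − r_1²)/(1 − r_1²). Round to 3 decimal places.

0.371

φ_{22} = (r_2 − r_1²) / (1 − r_1²)
r_1² = (-0.47)² = 0.2209
Numerator = 0.51 − 0.2209 = 0.2891; denominator = 1 − 0.2209 = 0.7791
φ_{22} = 0.2891 / 0.7791 = 0.371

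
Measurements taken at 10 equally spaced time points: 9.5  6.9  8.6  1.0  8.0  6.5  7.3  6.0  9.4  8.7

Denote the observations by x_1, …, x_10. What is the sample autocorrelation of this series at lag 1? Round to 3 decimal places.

-0.268

Mean x̄ = (9.5 + 6.9 + 8.6 + 1.0 + 8.0 + 6.5 + 7.3 + 6.0 + 9.4 + 8.7)/10 = 7.1900
Numerator Σ_{t=1}^{9}(x_t−x̄)(x_{t+1}−x̄) = -14.8791
Denominator Σ(x_t−x̄)² = 55.4490
r_1 = -14.8791 / 55.4490 = -0.268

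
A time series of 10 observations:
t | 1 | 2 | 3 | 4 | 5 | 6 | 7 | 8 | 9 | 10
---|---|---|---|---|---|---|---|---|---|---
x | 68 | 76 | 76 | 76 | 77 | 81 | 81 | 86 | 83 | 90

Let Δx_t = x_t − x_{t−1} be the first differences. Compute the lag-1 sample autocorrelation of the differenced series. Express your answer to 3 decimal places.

-0.500

First differences Δx: 8, 0, 0, 1, 4, 0, 5, -3, 7
Mean of differences = 2.4444
Numerator Σ(Δx_t−Δx̄)(Δx_{t+1}−Δx̄) = -55.0864
Denominator Σ(Δx_t−Δx̄)² = 110.2222
r_1(Δx) = -55.0864 / 110.2222 = -0.500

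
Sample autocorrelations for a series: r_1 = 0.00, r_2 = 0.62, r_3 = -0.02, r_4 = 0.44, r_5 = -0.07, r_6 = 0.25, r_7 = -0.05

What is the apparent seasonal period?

The largest autocorrelation is r_2 = 0.62, with weaker echoes at lags 4 (0.44) and 6 (0.25); the remaining lags stay at or below 0.00.
The dominant spike at lag 2 indicates a seasonal period of 2.

2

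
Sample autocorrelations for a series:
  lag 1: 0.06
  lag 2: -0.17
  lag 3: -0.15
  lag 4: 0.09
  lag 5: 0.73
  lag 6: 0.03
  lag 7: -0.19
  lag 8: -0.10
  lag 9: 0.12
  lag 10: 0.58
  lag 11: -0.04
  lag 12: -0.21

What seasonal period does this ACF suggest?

The largest autocorrelation is r_5 = 0.73, with a weaker echo at lag 10 (0.58); the remaining lags stay at or below 0.12.
The dominant spike at lag 5 indicates a seasonal period of 5.

5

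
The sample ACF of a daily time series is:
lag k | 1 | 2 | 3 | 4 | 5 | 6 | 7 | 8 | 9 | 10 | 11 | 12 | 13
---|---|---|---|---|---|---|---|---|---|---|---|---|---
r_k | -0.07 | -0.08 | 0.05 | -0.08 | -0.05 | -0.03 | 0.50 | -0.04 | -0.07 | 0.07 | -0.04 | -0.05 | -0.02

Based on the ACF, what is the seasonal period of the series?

7

The largest autocorrelation is r_7 = 0.50; the remaining lags stay at or below 0.07.
The dominant spike at lag 7 indicates a seasonal period of 7.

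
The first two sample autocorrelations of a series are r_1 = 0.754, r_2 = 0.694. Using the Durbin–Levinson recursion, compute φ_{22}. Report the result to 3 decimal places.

0.291

φ_{22} = (r_2 − r_1²) / (1 − r_1²)
r_1² = (0.754)² = 0.568516
Numerator = 0.694 − 0.5685 = 0.1255; denominator = 1 − 0.5685 = 0.4315
φ_{22} = 0.1255 / 0.4315 = 0.291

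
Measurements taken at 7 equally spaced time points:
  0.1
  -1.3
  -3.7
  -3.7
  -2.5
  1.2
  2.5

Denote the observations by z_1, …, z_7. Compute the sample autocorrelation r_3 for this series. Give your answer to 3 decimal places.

Mean z̄ = (0.1 − 1.3 − 3.7 − 3.7 − 2.5 + 1.2 + 2.5)/7 = -1.0571
Deviations from mean: 1.1571, -0.2429, -2.6429, -2.6429, -1.4429, 2.2571, 3.5571
Numerator Σ_{t=1}^{4}(z_t−z̄)(z_{t+3}−z̄) = -18.0741
Denominator Σ(z_t−z̄)² = 35.1971
r_3 = -18.0741 / 35.1971 = -0.514

-0.514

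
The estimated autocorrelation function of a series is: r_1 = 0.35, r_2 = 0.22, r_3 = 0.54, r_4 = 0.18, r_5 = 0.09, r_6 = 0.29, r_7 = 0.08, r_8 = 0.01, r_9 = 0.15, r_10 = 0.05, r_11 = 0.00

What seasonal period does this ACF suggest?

3

The largest autocorrelation is r_3 = 0.54; the remaining lags stay at or below 0.35. The elevated value at lag 1 (0.35), dropping to 0.22 at lag 2, reflects decaying short-term dependence rather than seasonality.
The dominant spike at lag 3 indicates a seasonal period of 3.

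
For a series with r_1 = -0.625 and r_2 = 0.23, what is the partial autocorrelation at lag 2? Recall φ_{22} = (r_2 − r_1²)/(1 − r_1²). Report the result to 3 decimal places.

-0.264

φ_{22} = (r_2 − r_1²) / (1 − r_1²)
r_1² = (-0.625)² = 0.390625
Numerator = 0.23 − 0.3906 = -0.1606; denominator = 1 − 0.3906 = 0.6094
φ_{22} = -0.1606 / 0.6094 = -0.264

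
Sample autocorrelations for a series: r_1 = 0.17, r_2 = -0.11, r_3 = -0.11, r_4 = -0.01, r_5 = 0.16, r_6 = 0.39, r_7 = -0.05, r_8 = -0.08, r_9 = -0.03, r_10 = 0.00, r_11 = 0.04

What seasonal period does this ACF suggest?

The largest autocorrelation is r_6 = 0.39; the remaining lags stay at or below 0.17.
The dominant spike at lag 6 indicates a seasonal period of 6.

6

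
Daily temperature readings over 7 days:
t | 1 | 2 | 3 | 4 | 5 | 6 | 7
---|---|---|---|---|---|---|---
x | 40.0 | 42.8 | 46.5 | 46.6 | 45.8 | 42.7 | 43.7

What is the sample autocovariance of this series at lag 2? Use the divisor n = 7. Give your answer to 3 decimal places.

Mean x̄ = (40.0 + 42.8 + 46.5 + 46.6 + 45.8 + 42.7 + 43.7)/7 = 44.0143
Deviations: -4.0143, -1.2143, 2.4857, 2.5857, 1.7857, -1.3143, -0.3143
Σ_{t=1}^{5}(x_t−x̄)(x_{t+2}−x̄) = -12.6390
γ_2 = -12.6390 / 7 = -1.806

-1.806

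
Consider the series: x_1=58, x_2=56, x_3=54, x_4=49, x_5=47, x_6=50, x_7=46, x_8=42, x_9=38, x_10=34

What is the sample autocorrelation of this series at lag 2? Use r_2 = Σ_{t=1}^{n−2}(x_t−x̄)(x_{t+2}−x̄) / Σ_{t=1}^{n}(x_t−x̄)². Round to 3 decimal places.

Mean x̄ = (58 + 56 + 54 + 49 + 47 + 50 + 46 + 42 + 38 + 34)/10 = 47.4000
Numerator Σ_{t=1}^{8}(x_t−x̄)(x_{t+2}−x̄) = 157.2800
Denominator Σ(x_t−x̄)² = 538.4000
r_2 = 157.2800 / 538.4000 = 0.292

0.292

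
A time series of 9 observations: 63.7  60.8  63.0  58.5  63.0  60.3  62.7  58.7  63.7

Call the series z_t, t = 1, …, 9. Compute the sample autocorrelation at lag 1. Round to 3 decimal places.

Mean z̄ = (63.7 + 60.8 + 63.0 + 58.5 + 63.0 + 60.3 + 62.7 + 58.7 + 63.7)/9 = 61.6000
Numerator Σ_{t=1}^{8}(z_t−z̄)(z_{t+1}−z̄) = -24.0100
Denominator Σ(z_t−z̄)² = 34.3000
r_1 = -24.0100 / 34.3000 = -0.700

-0.700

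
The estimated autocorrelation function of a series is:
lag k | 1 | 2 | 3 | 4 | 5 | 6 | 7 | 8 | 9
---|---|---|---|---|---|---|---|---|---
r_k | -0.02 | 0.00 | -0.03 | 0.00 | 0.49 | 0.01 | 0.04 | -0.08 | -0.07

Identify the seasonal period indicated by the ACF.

The largest autocorrelation is r_5 = 0.49; the remaining lags stay at or below 0.04.
The dominant spike at lag 5 indicates a seasonal period of 5.

5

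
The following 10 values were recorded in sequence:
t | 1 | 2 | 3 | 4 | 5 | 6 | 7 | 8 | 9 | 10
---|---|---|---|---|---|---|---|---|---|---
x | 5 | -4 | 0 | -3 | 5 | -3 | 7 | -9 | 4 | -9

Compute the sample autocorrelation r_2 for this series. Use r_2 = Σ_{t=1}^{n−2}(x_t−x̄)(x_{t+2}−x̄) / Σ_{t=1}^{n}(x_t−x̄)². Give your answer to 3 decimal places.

0.617

Mean x̄ = (5 − 4 + 0 − 3 + 5 − 3 + 7 − 9 + 4 − 9)/10 = -0.7000
Numerator Σ_{t=1}^{8}(x_t−x̄)(x_{t+2}−x̄) = 188.9200
Denominator Σ(x_t−x̄)² = 306.1000
r_2 = 188.9200 / 306.1000 = 0.617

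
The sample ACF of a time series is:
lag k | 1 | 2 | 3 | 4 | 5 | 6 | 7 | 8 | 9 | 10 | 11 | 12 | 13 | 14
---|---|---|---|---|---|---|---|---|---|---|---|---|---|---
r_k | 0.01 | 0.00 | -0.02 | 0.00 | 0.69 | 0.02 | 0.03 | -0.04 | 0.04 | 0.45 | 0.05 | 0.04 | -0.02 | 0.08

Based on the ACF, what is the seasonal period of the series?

5

The largest autocorrelation is r_5 = 0.69, with a weaker echo at lag 10 (0.45); the remaining lags stay at or below 0.08.
The dominant spike at lag 5 indicates a seasonal period of 5.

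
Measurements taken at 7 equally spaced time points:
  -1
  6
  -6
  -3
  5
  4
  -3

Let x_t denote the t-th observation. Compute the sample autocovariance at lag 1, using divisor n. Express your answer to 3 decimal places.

-4.685

Mean x̄ = (-1 + 6 − 6 − 3 + 5 + 4 − 3)/7 = 0.2857
Deviations: -1.2857, 5.7143, -6.2857, -3.2857, 4.7143, 3.7143, -3.2857
Σ_{t=1}^{6}(x_t−x̄)(x_{t+1}−x̄) = -32.7959
γ_1 = -32.7959 / 7 = -4.685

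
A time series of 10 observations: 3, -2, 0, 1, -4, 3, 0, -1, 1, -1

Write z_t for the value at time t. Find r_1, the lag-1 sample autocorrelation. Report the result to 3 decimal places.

Mean z̄ = (3 − 2 + 0 + 1 − 4 + 3 + 0 − 1 + 1 − 1)/10 = 0.0000
Numerator Σ_{t=1}^{9}(z_t−z̄)(z_{t+1}−z̄) = -24.0000
Denominator Σ(z_t−z̄)² = 42.0000
r_1 = -24.0000 / 42.0000 = -0.571

-0.571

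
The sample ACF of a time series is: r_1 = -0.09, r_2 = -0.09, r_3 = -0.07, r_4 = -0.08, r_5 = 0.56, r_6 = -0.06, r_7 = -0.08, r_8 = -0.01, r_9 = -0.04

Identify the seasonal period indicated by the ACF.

5

The largest autocorrelation is r_5 = 0.56; the remaining lags stay at or below -0.01.
The dominant spike at lag 5 indicates a seasonal period of 5.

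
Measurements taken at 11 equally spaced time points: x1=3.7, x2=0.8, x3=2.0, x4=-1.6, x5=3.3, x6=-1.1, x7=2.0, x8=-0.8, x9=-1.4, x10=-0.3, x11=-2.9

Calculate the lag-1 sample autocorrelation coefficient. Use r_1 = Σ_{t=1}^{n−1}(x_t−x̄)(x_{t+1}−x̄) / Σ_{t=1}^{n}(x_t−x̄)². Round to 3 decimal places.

-0.214

Mean x̄ = (3.7 + 0.8 + 2.0 − 1.6 + 3.3 − 1.1 + 2.0 − 0.8 − 1.4 − 0.3 − 2.9)/11 = 0.3364
Numerator Σ_{t=1}^{10}(x_t−x̄)(x_{t+1}−x̄) = -10.0286
Denominator Σ(x_t−x̄)² = 46.8455
r_1 = -10.0286 / 46.8455 = -0.214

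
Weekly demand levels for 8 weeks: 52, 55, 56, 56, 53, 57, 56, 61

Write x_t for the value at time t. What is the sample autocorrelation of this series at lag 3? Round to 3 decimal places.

-0.251

Mean x̄ = (52 + 55 + 56 + 56 + 53 + 57 + 56 + 61)/8 = 55.7500
Numerator Σ_{t=1}^{5}(x_t−x̄)(x_{t+3}−x̄) = -12.9375
Denominator Σ(x_t−x̄)² = 51.5000
r_3 = -12.9375 / 51.5000 = -0.251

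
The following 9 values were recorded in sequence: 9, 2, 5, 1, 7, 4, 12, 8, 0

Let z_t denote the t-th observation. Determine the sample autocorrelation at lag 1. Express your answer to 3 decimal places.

Mean z̄ = (9 + 2 + 5 + 1 + 7 + 4 + 12 + 8 + 0)/9 = 5.3333
Numerator Σ_{t=1}^{8}(z_t−z̄)(z_{t+1}−z̄) = -24.4444
Denominator Σ(z_t−z̄)² = 128.0000
r_1 = -24.4444 / 128.0000 = -0.191

-0.191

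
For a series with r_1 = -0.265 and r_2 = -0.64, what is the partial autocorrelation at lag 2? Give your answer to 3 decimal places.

φ_{22} = (r_2 − r_1²) / (1 − r_1²)
r_1² = (-0.265)² = 0.070225
Numerator = -0.64 − 0.0702 = -0.7102; denominator = 1 − 0.0702 = 0.9298
φ_{22} = -0.7102 / 0.9298 = -0.764

-0.764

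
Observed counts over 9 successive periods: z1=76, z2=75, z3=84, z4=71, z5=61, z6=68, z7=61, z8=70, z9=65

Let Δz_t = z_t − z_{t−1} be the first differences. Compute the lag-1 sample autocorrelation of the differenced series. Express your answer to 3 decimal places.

First differences Δz: -1, 9, -13, -10, 7, -7, 9, -5
Mean of differences = -1.3750
Numerator Σ(Δz_t−Δz̄)(Δz_{t+1}−Δz̄) = -231.7656
Denominator Σ(Δz_t−Δz̄)² = 539.8750
r_1(Δz) = -231.7656 / 539.8750 = -0.429

-0.429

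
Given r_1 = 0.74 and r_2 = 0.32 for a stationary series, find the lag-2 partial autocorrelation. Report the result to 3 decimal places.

φ_{22} = (r_2 − r_1²) / (1 − r_1²)
r_1² = (0.74)² = 0.5476
Numerator = 0.32 − 0.5476 = -0.2276; denominator = 1 − 0.5476 = 0.4524
φ_{22} = -0.2276 / 0.4524 = -0.503

-0.503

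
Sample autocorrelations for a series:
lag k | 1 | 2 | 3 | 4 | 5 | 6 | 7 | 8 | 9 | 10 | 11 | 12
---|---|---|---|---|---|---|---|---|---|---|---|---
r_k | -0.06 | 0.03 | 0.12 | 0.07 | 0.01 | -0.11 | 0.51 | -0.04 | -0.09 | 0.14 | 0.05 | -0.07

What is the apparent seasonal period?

7

The largest autocorrelation is r_7 = 0.51; the remaining lags stay at or below 0.14.
The dominant spike at lag 7 indicates a seasonal period of 7.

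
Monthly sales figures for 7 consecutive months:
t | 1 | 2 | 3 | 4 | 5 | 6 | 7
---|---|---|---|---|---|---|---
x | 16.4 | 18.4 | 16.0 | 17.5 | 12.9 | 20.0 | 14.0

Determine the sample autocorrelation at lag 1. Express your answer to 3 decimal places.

Mean x̄ = (16.4 + 18.4 + 16.0 + 17.5 + 12.9 + 20.0 + 14.0)/7 = 16.4571
Deviations from mean: -0.0571, 1.9429, -0.4571, 1.0429, -3.5571, 3.5429, -2.4571
Σ(x_t−x̄)(x_{t+1}−x̄) = (-0.1110) + (-0.8882) + (-0.4767) + (-3.7096) + (-12.6024) + (-8.7053) = -26.4933
Denominator Σ(x_t−x̄)² = 36.3171
r_1 = -26.4933 / 36.3171 = -0.729

-0.729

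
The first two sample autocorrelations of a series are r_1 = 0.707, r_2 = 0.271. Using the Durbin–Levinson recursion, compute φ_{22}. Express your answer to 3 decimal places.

φ_{22} = (r_2 − r_1²) / (1 − r_1²)
r_1² = (0.707)² = 0.499849
Numerator = 0.271 − 0.4998 = -0.2288; denominator = 1 − 0.4998 = 0.5002
φ_{22} = -0.2288 / 0.5002 = -0.458

-0.458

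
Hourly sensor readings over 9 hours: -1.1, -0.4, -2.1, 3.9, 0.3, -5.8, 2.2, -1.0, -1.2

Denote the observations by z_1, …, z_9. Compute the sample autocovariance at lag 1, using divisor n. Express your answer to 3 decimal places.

Mean z̄ = (-1.1 − 0.4 − 2.1 + 3.9 + 0.3 − 5.8 + 2.2 − 1.0 − 1.2)/9 = -0.5778
Σ_{t=1}^{8}(z_t−z̄)(z_{t+1}−z̄) = -23.2494
γ_1 = -23.2494 / 9 = -2.583

-2.583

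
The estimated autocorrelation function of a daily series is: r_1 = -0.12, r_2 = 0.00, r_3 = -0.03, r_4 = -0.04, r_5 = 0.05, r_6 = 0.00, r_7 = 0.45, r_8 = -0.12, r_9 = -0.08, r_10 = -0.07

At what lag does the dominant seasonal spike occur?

7

The largest autocorrelation is r_7 = 0.45; the remaining lags stay at or below 0.05.
The dominant spike at lag 7 indicates a seasonal period of 7.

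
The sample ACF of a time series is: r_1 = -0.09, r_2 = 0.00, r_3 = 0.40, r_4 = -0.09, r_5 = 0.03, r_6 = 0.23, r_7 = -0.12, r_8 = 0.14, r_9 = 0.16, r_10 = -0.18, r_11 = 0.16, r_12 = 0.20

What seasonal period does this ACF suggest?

3

The largest autocorrelation is r_3 = 0.40, with weaker echoes at lags 6 (0.23) and 12 (0.20); the remaining lags stay at or below 0.16.
The dominant spike at lag 3 indicates a seasonal period of 3.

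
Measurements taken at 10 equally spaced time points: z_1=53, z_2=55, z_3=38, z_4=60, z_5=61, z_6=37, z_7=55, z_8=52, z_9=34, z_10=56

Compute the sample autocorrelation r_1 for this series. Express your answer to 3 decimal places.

Mean z̄ = (53 + 55 + 38 + 60 + 61 + 37 + 55 + 52 + 34 + 56)/10 = 50.1000
Numerator Σ_{t=1}^{9}(z_t−z̄)(z_{t+1}−z̄) = -380.2100
Denominator Σ(z_t−z̄)² = 888.9000
r_1 = -380.2100 / 888.9000 = -0.428

-0.428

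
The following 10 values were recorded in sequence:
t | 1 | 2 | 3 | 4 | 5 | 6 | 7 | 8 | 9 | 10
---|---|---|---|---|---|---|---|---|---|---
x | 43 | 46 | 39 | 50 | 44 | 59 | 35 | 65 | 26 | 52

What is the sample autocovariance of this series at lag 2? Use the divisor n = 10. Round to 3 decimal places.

69.158

Mean x̄ = (43 + 46 + 39 + 50 + 44 + 59 + 35 + 65 + 26 + 52)/10 = 45.9000
Σ_{t=1}^{8}(x_t−x̄)(x_{t+2}−x̄) = 691.5800
γ_2 = 691.5800 / 10 = 69.158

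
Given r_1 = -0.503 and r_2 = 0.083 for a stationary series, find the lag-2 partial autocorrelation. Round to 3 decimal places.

φ_{22} = (r_2 − r_1²) / (1 − r_1²)
r_1² = (-0.503)² = 0.253009
Numerator = 0.083 − 0.2530 = -0.1700; denominator = 1 − 0.2530 = 0.7470
φ_{22} = -0.1700 / 0.7470 = -0.228

-0.228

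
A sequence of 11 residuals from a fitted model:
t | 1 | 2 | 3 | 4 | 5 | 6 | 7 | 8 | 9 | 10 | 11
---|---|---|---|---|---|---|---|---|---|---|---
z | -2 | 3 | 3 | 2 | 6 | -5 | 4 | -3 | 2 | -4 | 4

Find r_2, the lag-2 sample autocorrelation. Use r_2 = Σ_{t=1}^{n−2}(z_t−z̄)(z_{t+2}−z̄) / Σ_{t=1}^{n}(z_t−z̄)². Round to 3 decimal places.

0.469

Mean z̄ = (-2 + 3 + 3 + 2 + 6 − 5 + 4 − 3 + 2 − 4 + 4)/11 = 0.9091
Numerator Σ_{t=1}^{9}(z_t−z̄)(z_{t+2}−z̄) = 65.1653
Denominator Σ(z_t−z̄)² = 138.9091
r_2 = 65.1653 / 138.9091 = 0.469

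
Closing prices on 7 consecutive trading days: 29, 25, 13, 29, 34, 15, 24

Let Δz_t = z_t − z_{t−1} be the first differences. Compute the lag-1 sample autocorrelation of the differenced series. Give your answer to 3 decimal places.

-0.386

First differences Δz: -4, -12, 16, 5, -19, 9
Mean of differences = -0.8333
Numerator Σ(Δz_t−Δz̄)(Δz_{t+1}−Δz̄) = -339.0278
Denominator Σ(Δz_t−Δz̄)² = 878.8333
r_1(Δz) = -339.0278 / 878.8333 = -0.386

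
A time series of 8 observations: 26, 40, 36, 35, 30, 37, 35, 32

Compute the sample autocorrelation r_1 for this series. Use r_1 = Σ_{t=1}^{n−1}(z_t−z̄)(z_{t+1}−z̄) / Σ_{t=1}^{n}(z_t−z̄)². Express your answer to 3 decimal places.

-0.355

Mean z̄ = (26 + 40 + 36 + 35 + 30 + 37 + 35 + 32)/8 = 33.8750
Σ(z_t−z̄)(z_{t+1}−z̄) = (-48.2344) + (13.0156) + (2.3906) + (-4.3594) + (-12.1094) + (3.5156) + (-2.1094) = -47.8906
Denominator Σ(z_t−z̄)² = 134.8750
r_1 = -47.8906 / 134.8750 = -0.355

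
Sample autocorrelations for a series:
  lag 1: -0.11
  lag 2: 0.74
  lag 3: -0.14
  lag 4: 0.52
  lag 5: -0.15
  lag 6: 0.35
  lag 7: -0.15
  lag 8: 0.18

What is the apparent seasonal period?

2

The largest autocorrelation is r_2 = 0.74, with weaker echoes at lags 4 (0.52), 6 (0.35) and 8 (0.18); the remaining lags stay at or below -0.11.
The dominant spike at lag 2 indicates a seasonal period of 2.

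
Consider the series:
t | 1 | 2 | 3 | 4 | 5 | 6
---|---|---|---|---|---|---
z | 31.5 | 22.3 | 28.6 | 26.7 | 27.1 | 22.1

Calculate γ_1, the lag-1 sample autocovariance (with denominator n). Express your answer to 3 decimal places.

-5.348

Mean z̄ = (31.5 + 22.3 + 28.6 + 26.7 + 27.1 + 22.1)/6 = 26.3833
Σ_{t=1}^{5}(z_t−z̄)(z_{t+1}−z̄) = -32.0853
γ_1 = -32.0853 / 6 = -5.348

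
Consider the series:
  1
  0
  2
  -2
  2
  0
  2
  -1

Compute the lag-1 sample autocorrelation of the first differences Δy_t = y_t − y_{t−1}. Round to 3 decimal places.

First differences Δy: -1, 2, -4, 4, -2, 2, -3
Mean of differences = -0.2857
Numerator Σ(Δy_t−Δȳ)(Δy_{t+1}−Δȳ) = -43.5102
Denominator Σ(Δy_t−Δȳ)² = 53.4286
r_1(Δy) = -43.5102 / 53.4286 = -0.814

-0.814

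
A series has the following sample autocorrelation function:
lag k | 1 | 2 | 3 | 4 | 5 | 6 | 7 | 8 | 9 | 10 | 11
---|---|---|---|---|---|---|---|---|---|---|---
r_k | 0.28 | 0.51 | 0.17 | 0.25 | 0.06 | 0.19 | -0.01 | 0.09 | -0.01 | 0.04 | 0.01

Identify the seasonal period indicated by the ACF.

2

The largest autocorrelation is r_2 = 0.51; the remaining lags stay at or below 0.28.
The dominant spike at lag 2 indicates a seasonal period of 2.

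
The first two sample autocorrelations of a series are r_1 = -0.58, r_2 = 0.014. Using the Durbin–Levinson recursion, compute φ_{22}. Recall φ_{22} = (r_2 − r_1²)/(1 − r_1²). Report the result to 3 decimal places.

-0.486

φ_{22} = (r_2 − r_1²) / (1 − r_1²)
r_1² = (-0.58)² = 0.3364
Numerator = 0.014 − 0.3364 = -0.3224; denominator = 1 − 0.3364 = 0.6636
φ_{22} = -0.3224 / 0.6636 = -0.486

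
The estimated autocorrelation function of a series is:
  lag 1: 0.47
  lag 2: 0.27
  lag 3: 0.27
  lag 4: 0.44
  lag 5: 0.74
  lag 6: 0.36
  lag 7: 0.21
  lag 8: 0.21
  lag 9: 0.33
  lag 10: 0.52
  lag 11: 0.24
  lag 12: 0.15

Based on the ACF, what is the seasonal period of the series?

The largest autocorrelation is r_5 = 0.74, with a weaker echo at lag 10 (0.52); the remaining lags stay at or below 0.47. The elevated value at lag 1 (0.47), dropping to 0.27 at lag 2, reflects decaying short-term dependence rather than seasonality.
The dominant spike at lag 5 indicates a seasonal period of 5.

5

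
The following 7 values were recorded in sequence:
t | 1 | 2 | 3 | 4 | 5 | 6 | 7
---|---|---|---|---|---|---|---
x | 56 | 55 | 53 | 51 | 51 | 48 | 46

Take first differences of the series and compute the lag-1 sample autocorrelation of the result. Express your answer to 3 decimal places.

First differences Δx: -1, -2, -2, 0, -3, -2
Mean of differences = -1.6667
Numerator Σ(Δx_t−Δx̄)(Δx_{t+1}−Δx̄) = -2.4444
Denominator Σ(Δx_t−Δx̄)² = 5.3333
r_1(Δx) = -2.4444 / 5.3333 = -0.458

-0.458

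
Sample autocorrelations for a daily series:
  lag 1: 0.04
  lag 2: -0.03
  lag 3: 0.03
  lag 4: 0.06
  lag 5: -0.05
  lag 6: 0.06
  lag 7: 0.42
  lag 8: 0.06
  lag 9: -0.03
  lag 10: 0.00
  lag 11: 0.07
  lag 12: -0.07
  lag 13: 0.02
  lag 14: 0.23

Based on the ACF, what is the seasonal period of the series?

7

The largest autocorrelation is r_7 = 0.42, with a weaker echo at lag 14 (0.23); the remaining lags stay at or below 0.07.
The dominant spike at lag 7 indicates a seasonal period of 7.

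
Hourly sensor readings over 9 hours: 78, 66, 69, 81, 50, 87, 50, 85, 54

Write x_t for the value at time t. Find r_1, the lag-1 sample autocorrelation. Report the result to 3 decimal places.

-0.842

Mean x̄ = (78 + 66 + 69 + 81 + 50 + 87 + 50 + 85 + 54)/9 = 68.8889
Numerator Σ_{t=1}^{8}(x_t−x̄)(x_{t+1}−x̄) = -1482.4568
Denominator Σ(x_t−x̄)² = 1760.8889
r_1 = -1482.4568 / 1760.8889 = -0.842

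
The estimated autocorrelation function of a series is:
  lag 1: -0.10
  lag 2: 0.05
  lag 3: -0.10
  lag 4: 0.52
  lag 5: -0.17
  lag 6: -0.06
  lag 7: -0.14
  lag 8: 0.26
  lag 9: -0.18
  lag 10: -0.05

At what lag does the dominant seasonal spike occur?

4

The largest autocorrelation is r_4 = 0.52, with a weaker echo at lag 8 (0.26); the remaining lags stay at or below 0.05.
The dominant spike at lag 4 indicates a seasonal period of 4.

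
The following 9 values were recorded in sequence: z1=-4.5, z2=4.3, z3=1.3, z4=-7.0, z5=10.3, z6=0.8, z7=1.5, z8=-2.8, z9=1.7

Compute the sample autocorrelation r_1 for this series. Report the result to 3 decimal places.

-0.487

Mean z̄ = (-4.5 + 4.3 + 1.3 − 7.0 + 10.3 + 0.8 + 1.5 − 2.8 + 1.7)/9 = 0.6222
Numerator Σ_{t=1}^{8}(z_t−z̄)(z_{t+1}−z̄) = -100.0938
Denominator Σ(z_t−z̄)² = 205.6556
r_1 = -100.0938 / 205.6556 = -0.487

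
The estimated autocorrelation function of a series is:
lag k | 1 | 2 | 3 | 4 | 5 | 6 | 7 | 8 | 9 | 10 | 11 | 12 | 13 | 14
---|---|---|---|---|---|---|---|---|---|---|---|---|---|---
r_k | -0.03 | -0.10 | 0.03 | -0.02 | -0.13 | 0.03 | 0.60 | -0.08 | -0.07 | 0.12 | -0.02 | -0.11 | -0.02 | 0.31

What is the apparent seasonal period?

7

The largest autocorrelation is r_7 = 0.60, with a weaker echo at lag 14 (0.31); the remaining lags stay at or below 0.12.
The dominant spike at lag 7 indicates a seasonal period of 7.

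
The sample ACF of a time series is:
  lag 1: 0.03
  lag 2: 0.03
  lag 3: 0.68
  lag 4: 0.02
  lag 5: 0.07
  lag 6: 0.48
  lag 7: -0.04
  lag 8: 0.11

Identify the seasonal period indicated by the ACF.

The largest autocorrelation is r_3 = 0.68, with a weaker echo at lag 6 (0.48); the remaining lags stay at or below 0.11.
The dominant spike at lag 3 indicates a seasonal period of 3.

3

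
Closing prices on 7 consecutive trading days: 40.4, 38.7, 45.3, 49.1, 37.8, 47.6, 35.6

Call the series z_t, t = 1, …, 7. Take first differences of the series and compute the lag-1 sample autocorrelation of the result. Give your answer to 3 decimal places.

First differences Δz: -1.7, 6.6, 3.8, -11.3, 9.8, -12.0
Mean of differences = -0.8000
Numerator Σ(Δz_t−Δz̄)(Δz_{t+1}−Δz̄) = -250.9400
Denominator Σ(Δz_t−Δz̄)² = 424.7800
r_1(Δz) = -250.9400 / 424.7800 = -0.591

-0.591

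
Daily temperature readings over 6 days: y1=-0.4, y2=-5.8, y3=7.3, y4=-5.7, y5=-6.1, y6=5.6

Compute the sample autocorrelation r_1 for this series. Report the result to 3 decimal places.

Mean ȳ = (-0.4 − 5.8 + 7.3 − 5.7 − 6.1 + 5.6)/6 = -0.8500
Deviations from mean: 0.4500, -4.9500, 8.1500, -4.8500, -5.2500, 6.4500
Σ(y_t−ȳ)(y_{t+1}−ȳ) = (-2.2275) + (-40.3425) + (-39.5275) + (25.4625) + (-33.8625) = -90.4975
Denominator Σ(y_t−ȳ)² = 183.8150
r_1 = -90.4975 / 183.8150 = -0.492

-0.492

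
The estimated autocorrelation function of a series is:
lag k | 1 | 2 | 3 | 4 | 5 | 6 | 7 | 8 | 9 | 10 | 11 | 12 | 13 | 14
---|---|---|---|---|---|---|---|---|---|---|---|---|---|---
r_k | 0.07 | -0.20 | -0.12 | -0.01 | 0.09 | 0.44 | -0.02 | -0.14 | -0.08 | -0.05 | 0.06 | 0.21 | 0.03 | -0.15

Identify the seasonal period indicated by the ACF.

The largest autocorrelation is r_6 = 0.44, with a weaker echo at lag 12 (0.21); the remaining lags stay at or below 0.09.
The dominant spike at lag 6 indicates a seasonal period of 6.

6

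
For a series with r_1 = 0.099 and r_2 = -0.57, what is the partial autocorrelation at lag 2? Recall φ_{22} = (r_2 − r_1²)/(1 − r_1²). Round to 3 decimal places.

φ_{22} = (r_2 − r_1²) / (1 − r_1²)
r_1² = (0.099)² = 0.009801
Numerator = -0.57 − 0.0098 = -0.5798; denominator = 1 − 0.0098 = 0.9902
φ_{22} = -0.5798 / 0.9902 = -0.586

-0.586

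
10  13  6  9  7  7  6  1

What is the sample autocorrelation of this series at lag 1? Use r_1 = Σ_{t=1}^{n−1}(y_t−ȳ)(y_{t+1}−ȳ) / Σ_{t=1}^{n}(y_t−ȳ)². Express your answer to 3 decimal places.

Mean ȳ = (10 + 13 + 6 + 9 + 7 + 7 + 6 + 1)/8 = 7.3750
Deviations from mean: 2.6250, 5.6250, -1.3750, 1.6250, -0.3750, -0.3750, -1.3750, -6.3750
Σ(y_t−ȳ)(y_{t+1}−ȳ) = (14.7656) + (-7.7344) + (-2.2344) + (-0.6094) + (0.1406) + (0.5156) + (8.7656) = 13.6094
Denominator Σ(y_t−ȳ)² = 85.8750
r_1 = 13.6094 / 85.8750 = 0.158

0.158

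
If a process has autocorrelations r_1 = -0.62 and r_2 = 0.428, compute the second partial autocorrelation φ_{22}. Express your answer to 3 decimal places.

0.071

φ_{22} = (r_2 − r_1²) / (1 − r_1²)
r_1² = (-0.62)² = 0.3844
Numerator = 0.428 − 0.3844 = 0.0436; denominator = 1 − 0.3844 = 0.6156
φ_{22} = 0.0436 / 0.6156 = 0.071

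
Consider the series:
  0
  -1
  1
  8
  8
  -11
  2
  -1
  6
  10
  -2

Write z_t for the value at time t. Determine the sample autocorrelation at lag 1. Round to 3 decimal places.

Mean z̄ = (0 − 1 + 1 + 8 + 8 − 11 + 2 − 1 + 6 + 10 − 2)/11 = 1.8182
Numerator Σ_{t=1}^{10}(z_t−z̄)(z_{t+1}−z̄) = -50.3058
Denominator Σ(z_t−z̄)² = 359.6364
r_1 = -50.3058 / 359.6364 = -0.140

-0.140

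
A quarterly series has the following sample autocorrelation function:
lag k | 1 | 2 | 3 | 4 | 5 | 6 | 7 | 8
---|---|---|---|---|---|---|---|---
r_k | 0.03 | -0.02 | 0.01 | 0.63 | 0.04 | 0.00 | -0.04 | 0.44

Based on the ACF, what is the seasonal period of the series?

4

The largest autocorrelation is r_4 = 0.63, with a weaker echo at lag 8 (0.44); the remaining lags stay at or below 0.04.
The dominant spike at lag 4 indicates a seasonal period of 4.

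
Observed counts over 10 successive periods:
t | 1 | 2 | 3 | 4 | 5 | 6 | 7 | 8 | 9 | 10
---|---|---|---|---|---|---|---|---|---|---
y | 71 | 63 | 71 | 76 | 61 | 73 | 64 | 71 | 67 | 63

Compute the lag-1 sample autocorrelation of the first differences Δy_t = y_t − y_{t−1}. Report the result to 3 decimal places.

First differences Δy: -8, 8, 5, -15, 12, -9, 7, -4, -4
Mean of differences = -0.8889
Numerator Σ(Δy_t−Δȳ)(Δy_{t+1}−Δȳ) = -459.2346
Denominator Σ(Δy_t−Δȳ)² = 676.8889
r_1(Δy) = -459.2346 / 676.8889 = -0.678

-0.678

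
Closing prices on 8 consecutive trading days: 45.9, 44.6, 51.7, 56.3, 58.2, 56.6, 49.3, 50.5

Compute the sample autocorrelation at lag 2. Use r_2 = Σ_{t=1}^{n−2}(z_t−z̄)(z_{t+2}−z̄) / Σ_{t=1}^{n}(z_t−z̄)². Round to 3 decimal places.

Mean z̄ = (45.9 + 44.6 + 51.7 + 56.3 + 58.2 + 56.6 + 49.3 + 50.5)/8 = 51.6375
Numerator Σ_{t=1}^{6}(z_t−z̄)(z_{t+2}−z̄) = -30.6078
Denominator Σ(z_t−z̄)² = 178.6388
r_2 = -30.6078 / 178.6388 = -0.171

-0.171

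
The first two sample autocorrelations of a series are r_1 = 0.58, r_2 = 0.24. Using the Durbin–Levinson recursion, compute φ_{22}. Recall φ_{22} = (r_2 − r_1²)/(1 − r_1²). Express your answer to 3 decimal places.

φ_{22} = (r_2 − r_1²) / (1 − r_1²)
r_1² = (0.58)² = 0.3364
Numerator = 0.24 − 0.3364 = -0.0964; denominator = 1 − 0.3364 = 0.6636
φ_{22} = -0.0964 / 0.6636 = -0.145

-0.145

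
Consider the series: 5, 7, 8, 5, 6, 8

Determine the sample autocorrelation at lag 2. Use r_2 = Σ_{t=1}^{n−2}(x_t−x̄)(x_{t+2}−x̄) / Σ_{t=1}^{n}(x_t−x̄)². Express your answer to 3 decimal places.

Mean x̄ = (5 + 7 + 8 + 5 + 6 + 8)/6 = 6.5000
Deviations from mean: -1.5000, 0.5000, 1.5000, -1.5000, -0.5000, 1.5000
Numerator Σ_{t=1}^{4}(x_t−x̄)(x_{t+2}−x̄) = -6.0000
Denominator Σ(x_t−x̄)² = 9.5000
r_2 = -6.0000 / 9.5000 = -0.632

-0.632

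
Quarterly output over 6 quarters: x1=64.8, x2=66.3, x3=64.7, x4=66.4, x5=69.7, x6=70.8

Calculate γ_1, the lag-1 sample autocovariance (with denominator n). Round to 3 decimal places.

Mean x̄ = (64.8 + 66.3 + 64.7 + 66.4 + 69.7 + 70.8)/6 = 67.1167
Deviations: -2.3167, -0.8167, -2.4167, -0.7167, 2.5833, 3.6833
Σ_{t=1}^{5}(x_t−x̄)(x_{t+1}−x̄) = 13.2614
γ_1 = 13.2614 / 6 = 2.210

2.210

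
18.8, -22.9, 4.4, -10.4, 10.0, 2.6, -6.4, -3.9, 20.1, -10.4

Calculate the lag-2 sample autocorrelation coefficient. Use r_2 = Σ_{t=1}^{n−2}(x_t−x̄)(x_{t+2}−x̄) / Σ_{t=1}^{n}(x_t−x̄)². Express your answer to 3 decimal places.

Mean x̄ = (18.8 − 22.9 + 4.4 − 10.4 + 10.0 + 2.6 − 6.4 − 3.9 + 20.1 − 10.4)/10 = 0.1900
Numerator Σ_{t=1}^{8}(x_t−x̄)(x_{t+2}−x̄) = 176.2508
Denominator Σ(x_t−x̄)² = 1680.1090
r_2 = 176.2508 / 1680.1090 = 0.105

0.105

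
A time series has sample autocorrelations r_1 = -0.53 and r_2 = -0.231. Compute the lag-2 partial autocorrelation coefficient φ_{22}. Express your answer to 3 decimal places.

-0.712

φ_{22} = (r_2 − r_1²) / (1 − r_1²)
r_1² = (-0.53)² = 0.2809
Numerator = -0.231 − 0.2809 = -0.5119; denominator = 1 − 0.2809 = 0.7191
φ_{22} = -0.5119 / 0.7191 = -0.712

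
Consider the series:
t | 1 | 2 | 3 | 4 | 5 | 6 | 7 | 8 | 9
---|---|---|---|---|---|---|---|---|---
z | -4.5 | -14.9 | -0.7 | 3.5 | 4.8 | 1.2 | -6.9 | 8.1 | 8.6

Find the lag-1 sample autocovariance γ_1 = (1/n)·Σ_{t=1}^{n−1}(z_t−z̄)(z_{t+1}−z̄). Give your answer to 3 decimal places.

Mean z̄ = (-4.5 − 14.9 − 0.7 + 3.5 + 4.8 + 1.2 − 6.9 + 8.1 + 8.6)/9 = -0.0889
Σ_{t=1}^{8}(z_t−z̄)(z_{t+1}−z̄) = 102.6365
γ_1 = 102.6365 / 9 = 11.404

11.404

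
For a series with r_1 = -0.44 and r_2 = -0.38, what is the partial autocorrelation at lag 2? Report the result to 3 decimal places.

φ_{22} = (r_2 − r_1²) / (1 − r_1²)
r_1² = (-0.44)² = 0.1936
Numerator = -0.38 − 0.1936 = -0.5736; denominator = 1 − 0.1936 = 0.8064
φ_{22} = -0.5736 / 0.8064 = -0.711

-0.711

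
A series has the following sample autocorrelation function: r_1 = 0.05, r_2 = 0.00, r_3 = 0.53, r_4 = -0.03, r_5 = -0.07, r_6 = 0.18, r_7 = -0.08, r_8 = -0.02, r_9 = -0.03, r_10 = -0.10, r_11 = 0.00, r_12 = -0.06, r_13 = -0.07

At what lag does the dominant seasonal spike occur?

The largest autocorrelation is r_3 = 0.53, with a weaker echo at lag 6 (0.18); the remaining lags stay at or below 0.05.
The dominant spike at lag 3 indicates a seasonal period of 3.

3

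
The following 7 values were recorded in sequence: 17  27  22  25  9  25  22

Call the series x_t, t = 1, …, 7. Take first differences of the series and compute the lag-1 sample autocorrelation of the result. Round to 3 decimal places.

-0.639

First differences Δx: 10, -5, 3, -16, 16, -3
Mean of differences = 0.8333
Numerator Σ(Δx_t−Δx̄)(Δx_{t+1}−Δx̄) = -416.0278
Denominator Σ(Δx_t−Δx̄)² = 650.8333
r_1(Δx) = -416.0278 / 650.8333 = -0.639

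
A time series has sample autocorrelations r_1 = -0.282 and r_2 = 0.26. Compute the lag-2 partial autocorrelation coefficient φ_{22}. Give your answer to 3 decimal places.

φ_{22} = (r_2 − r_1²) / (1 − r_1²)
r_1² = (-0.282)² = 0.079524
Numerator = 0.26 − 0.0795 = 0.1805; denominator = 1 − 0.0795 = 0.9205
φ_{22} = 0.1805 / 0.9205 = 0.196

0.196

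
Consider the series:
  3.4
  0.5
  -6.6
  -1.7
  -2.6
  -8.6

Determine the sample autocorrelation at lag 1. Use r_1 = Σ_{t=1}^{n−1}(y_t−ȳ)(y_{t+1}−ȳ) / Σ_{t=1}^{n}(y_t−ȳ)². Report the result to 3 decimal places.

0.026

Mean ȳ = (3.4 + 0.5 − 6.6 − 1.7 − 2.6 − 8.6)/6 = -2.6000
Σ(y_t−ȳ)(y_{t+1}−ȳ) = (18.6000) + (-12.4000) + (-3.6000) + (0.0000) + (0.0000) = 2.6000
Denominator Σ(y_t−ȳ)² = 98.4200
r_1 = 2.6000 / 98.4200 = 0.026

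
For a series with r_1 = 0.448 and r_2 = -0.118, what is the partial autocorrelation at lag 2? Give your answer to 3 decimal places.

-0.399

φ_{22} = (r_2 − r_1²) / (1 − r_1²)
r_1² = (0.448)² = 0.200704
Numerator = -0.118 − 0.2007 = -0.3187; denominator = 1 − 0.2007 = 0.7993
φ_{22} = -0.3187 / 0.7993 = -0.399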